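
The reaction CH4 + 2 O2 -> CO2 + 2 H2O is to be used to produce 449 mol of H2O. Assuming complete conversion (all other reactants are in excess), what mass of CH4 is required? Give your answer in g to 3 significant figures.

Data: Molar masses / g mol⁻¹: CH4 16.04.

n(H2O) = 449.0 mol
n(CH4) = (1/2) × 449.0 = 224.5 mol
mass = 224.5 × 16.04 = 3601 g

3600 g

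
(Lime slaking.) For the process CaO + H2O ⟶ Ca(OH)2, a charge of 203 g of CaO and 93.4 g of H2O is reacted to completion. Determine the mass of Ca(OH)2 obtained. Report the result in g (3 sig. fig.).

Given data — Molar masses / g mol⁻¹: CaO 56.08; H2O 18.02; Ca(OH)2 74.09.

268 g

n(CaO) = 203.0 / 56.08 = 3.620 mol
n(H2O) = 93.40 / 18.02 = 5.183 mol
n/ν for CaO = 3.620/1 = 3.620
n/ν for H2O = 5.183/1 = 5.183
Smallest n/ν is CaO → limiting reagent.
n(Ca(OH)2) = (1/1) × 3.620 = 3.620 mol
mass = 3.620 × 74.09 = 268.2 g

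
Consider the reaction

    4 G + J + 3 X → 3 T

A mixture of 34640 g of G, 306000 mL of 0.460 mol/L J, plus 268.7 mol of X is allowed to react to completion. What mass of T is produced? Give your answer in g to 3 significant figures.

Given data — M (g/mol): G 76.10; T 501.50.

135000 g

n(G) = 34640 / 76.10 = 455.2 mol
n(J) = 0.460 × 306000/1000 = 140.8 mol
n(X) = 268.7 mol
n/ν for G = 455.2/4 = 113.8
n/ν for J = 140.8/1 = 140.8
n/ν for X = 268.7/3 = 89.57
Smallest n/ν is X → limiting reagent.
n(T) = (3/3) × 268.7 = 268.7 mol
mass = 268.7 × 501.50 = 134800 g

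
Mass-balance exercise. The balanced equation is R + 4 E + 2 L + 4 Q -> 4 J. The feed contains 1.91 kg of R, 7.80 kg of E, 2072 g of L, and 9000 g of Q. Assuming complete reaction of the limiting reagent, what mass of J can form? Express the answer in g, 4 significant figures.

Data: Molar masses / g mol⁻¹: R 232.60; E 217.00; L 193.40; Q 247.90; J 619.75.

n(R) = 1.910×1000 / 232.60 = 8.212 mol
n(E) = 7.800×1000 / 217.00 = 35.94 mol
n(L) = 2072 / 193.40 = 10.71 mol
n(Q) = 9000 / 247.90 = 36.30 mol
n/ν → R: 8.212, E: 8.985, L: 5.355, Q: 9.075; L is limiting.
n(J) = (4/2) × 10.71 = 21.42 mol
mass = 21.42 × 619.75 = 13280 g

13280 g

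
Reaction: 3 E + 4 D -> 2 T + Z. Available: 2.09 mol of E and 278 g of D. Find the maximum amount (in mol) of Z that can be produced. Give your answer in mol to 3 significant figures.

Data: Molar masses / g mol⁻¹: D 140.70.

n(E) = 2.090 mol
n(D) = 278.0 / 140.70 = 1.976 mol
n/ν for E = 2.090/3 = 0.6967
n/ν for D = 1.976/4 = 0.4940
Smallest n/ν is D → limiting reagent.
n(Z) = (1/4) × 1.976 = 0.4940 mol

0.494 mol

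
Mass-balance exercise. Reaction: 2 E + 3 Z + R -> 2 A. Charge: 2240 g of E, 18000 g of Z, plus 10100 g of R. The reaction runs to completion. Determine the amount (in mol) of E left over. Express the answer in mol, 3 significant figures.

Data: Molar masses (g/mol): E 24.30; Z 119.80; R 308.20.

26.6 mol

n(E) = 2240 / 24.30 = 92.18 mol
n(Z) = 18000 / 119.80 = 150.3 mol
n(R) = 10100 / 308.20 = 32.77 mol
n/ν → E: 46.09, Z: 50.10, R: 32.77; R is limiting.
E consumed = (2/1) × 32.77 = 65.54 mol
E remaining = 92.18 − 65.54 = 26.64 mol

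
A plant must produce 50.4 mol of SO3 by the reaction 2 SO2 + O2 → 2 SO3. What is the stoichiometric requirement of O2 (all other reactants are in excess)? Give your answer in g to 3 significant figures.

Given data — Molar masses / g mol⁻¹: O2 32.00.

n(SO3) = 50.40 mol
n(O2) = (1/2) × 50.40 = 25.20 mol
mass = 25.20 × 32.00 = 806.4 g

806 g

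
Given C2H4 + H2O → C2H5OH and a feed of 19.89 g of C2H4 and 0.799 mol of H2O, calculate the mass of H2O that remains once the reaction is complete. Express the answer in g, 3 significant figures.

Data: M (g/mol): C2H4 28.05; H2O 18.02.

n(C2H4) = 19.89 / 28.05 = 0.7091 mol
n(H2O) = 0.7990 mol
n/ν for C2H4 = 0.7091/1 = 0.7091
n/ν for H2O = 0.7990/1 = 0.7990
Smallest n/ν is C2H4 → limiting reagent.
H2O consumed = (1/1) × 0.7091 = 0.7091 mol
H2O remaining = 0.7990 − 0.7091 = 0.08990 mol
mass = 0.08990 × 18.02 = 1.620 g

1.62 g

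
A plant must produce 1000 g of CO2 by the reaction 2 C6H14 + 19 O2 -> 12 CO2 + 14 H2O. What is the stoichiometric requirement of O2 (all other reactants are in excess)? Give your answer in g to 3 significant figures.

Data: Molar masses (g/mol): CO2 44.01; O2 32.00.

1150 g

n(CO2) = 1000 / 44.01 = 22.72 mol
n(O2) = (19/12) × 22.72 = 35.97 mol
mass = 35.97 × 32.00 = 1151 g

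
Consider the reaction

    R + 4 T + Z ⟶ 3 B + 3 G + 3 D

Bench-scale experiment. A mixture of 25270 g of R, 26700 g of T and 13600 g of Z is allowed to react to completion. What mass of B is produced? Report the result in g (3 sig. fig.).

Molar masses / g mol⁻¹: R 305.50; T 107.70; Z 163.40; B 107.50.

20000 g

n(R) = 25270 / 305.50 = 82.72 mol
n(T) = 26700 / 107.70 = 247.9 mol
n(Z) = 13600 / 163.40 = 83.23 mol
n/ν for R = 82.72/1 = 82.72
n/ν for T = 247.9/4 = 61.98
n/ν for Z = 83.23/1 = 83.23
Smallest n/ν is T → limiting reagent.
n(B) = (3/4) × 247.9 = 185.9 mol
mass = 185.9 × 107.50 = 19980 g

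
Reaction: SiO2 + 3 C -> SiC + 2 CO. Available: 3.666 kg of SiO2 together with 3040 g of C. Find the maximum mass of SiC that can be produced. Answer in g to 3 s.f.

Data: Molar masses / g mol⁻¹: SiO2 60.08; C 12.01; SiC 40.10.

n(SiO2) = 3.666×1000 / 60.08 = 61.02 mol
n(C) = 3040 / 12.01 = 253.1 mol
n/ν for SiO2 = 61.02/1 = 61.02
n/ν for C = 253.1/3 = 84.37
Smallest n/ν is SiO2 → limiting reagent.
n(SiC) = (1/1) × 61.02 = 61.02 mol
mass = 61.02 × 40.10 = 2447 g

2450 g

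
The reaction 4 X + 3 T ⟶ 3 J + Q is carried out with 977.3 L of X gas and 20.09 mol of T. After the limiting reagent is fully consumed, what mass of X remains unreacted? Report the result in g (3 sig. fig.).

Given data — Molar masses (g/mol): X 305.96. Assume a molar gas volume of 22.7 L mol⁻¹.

n(X) = 977.3 / 22.7 = 43.05 mol
n(T) = 20.09 mol
n/ν for X = 43.05/4 = 10.76
n/ν for T = 20.09/3 = 6.697
Smallest n/ν is T → limiting reagent.
X consumed = (4/3) × 20.09 = 26.79 mol
X remaining = 43.05 − 26.79 = 16.26 mol
mass = 16.26 × 305.96 = 4975 g

4980 g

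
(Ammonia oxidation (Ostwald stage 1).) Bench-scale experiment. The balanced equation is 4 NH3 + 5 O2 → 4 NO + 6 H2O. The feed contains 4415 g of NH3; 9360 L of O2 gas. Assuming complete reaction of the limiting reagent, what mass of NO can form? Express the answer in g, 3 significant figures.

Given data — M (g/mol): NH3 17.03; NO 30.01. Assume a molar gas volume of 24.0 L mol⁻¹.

7780 g

n(NH3) = 4415 / 17.03 = 259.2 mol
n(O2) = 9360 / 24.0 = 390.0 mol
n/ν → NH3: 64.80, O2: 78.00; NH3 is limiting.
n(NO) = (4/4) × 259.2 = 259.2 mol
mass = 259.2 × 30.01 = 7779 g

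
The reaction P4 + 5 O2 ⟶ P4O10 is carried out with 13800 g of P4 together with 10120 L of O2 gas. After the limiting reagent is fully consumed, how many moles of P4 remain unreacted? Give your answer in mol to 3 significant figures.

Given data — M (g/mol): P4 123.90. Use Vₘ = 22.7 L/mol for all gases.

n(P4) = 13800 / 123.90 = 111.4 mol
n(O2) = 10120 / 22.7 = 445.8 mol
n/ν for P4 = 111.4/1 = 111.4
n/ν for O2 = 445.8/5 = 89.16
Smallest n/ν is O2 → limiting reagent.
P4 consumed = (1/5) × 445.8 = 89.16 mol
P4 remaining = 111.4 − 89.16 = 22.24 mol

22.2 mol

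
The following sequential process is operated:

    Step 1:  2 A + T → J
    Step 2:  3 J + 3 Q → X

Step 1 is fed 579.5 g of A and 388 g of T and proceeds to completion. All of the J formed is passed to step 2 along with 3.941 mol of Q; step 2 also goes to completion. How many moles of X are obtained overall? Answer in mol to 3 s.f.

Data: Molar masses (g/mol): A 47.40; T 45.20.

Step 1:
n(A) = 579.5 / 47.40 = 12.23 mol
n(T) = 388.0 / 45.20 = 8.584 mol
n/ν for A = 12.23/2 = 6.115
n/ν for T = 8.584/1 = 8.584
Smallest n/ν is A → limiting reagent.
n(J) produced = (1/2) × 12.23 = 6.115 mol
Step 2:
n(J) available = 6.115 mol
n(Q) = 3.941 mol
n/ν for J = 6.115/3 = 2.038
n/ν for Q = 3.941/3 = 1.314
Smallest n/ν is Q → limiting reagent.
n(X) = (1/3) × 3.941 = 1.314 mol

1.31 mol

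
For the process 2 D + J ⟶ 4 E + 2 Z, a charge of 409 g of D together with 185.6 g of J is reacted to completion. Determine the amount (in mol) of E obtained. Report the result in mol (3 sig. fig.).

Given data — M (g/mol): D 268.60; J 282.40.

2.63 mol

n(D) = 409.0 / 268.60 = 1.523 mol
n(J) = 185.6 / 282.40 = 0.6572 mol
n/ν → D: 0.7615, J: 0.6572; J is limiting.
n(E) = (4/1) × 0.6572 = 2.629 mol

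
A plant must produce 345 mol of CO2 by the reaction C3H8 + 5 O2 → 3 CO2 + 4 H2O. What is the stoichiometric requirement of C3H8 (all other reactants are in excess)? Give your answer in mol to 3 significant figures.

n(CO2) = 345.0 mol
n(C3H8) = (1/3) × 345.0 = 115.0 mol

115 mol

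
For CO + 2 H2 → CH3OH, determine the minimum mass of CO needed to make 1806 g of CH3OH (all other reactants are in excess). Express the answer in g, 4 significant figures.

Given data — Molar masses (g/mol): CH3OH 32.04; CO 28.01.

1579 g

n(CH3OH) = 1806 / 32.04 = 56.37 mol
n(CO) = (1/1) × 56.37 = 56.37 mol
mass = 56.37 × 28.01 = 1579 g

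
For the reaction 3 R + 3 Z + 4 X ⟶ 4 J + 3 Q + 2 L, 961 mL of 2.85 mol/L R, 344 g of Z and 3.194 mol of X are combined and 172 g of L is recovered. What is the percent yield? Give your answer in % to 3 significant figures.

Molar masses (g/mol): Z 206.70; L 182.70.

n(R) = 2.85 × 961.0/1000 = 2.739 mol
n(Z) = 344.0 / 206.70 = 1.664 mol
n(X) = 3.194 mol
n/ν for R = 2.739/3 = 0.9130
n/ν for Z = 1.664/3 = 0.5547
n/ν for X = 3.194/4 = 0.7985
Smallest n/ν is Z → limiting reagent.
theoretical n(L) = (2/3) × 1.664 = 1.109 mol → 202.6 g
% yield = 172 / 202.6 × 100 = 84.90 %

84.9 %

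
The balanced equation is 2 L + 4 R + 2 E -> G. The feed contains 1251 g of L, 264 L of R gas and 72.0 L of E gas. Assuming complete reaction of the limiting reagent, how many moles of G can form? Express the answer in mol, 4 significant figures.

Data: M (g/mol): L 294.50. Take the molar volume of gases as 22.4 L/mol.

1.607 mol

n(L) = 1251 / 294.50 = 4.248 mol
n(R) = 264.0 / 22.4 = 11.79 mol
n(E) = 72.00 / 22.4 = 3.214 mol
n/ν for L = 4.248/2 = 2.124
n/ν for R = 11.79/4 = 2.948
n/ν for E = 3.214/2 = 1.607
Smallest n/ν is E → limiting reagent.
n(G) = (1/2) × 3.214 = 1.607 mol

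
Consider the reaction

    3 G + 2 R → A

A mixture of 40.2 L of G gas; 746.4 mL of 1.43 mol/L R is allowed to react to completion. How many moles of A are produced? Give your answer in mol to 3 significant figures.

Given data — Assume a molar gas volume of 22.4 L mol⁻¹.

0.534 mol

n(G) = 40.20 / 22.4 = 1.795 mol
n(R) = 1.43 × 746.4/1000 = 1.067 mol
n/ν → G: 0.5983, R: 0.5335; R is limiting.
n(A) = (1/2) × 1.067 = 0.5335 mol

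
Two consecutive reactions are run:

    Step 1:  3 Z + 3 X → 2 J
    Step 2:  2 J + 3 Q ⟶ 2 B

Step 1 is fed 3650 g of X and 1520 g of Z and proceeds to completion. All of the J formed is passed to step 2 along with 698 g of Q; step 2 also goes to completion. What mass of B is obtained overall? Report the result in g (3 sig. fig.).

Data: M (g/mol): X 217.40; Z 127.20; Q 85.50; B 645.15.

3510 g

Step 1:
n(X) = 3650 / 217.40 = 16.79 mol
n(Z) = 1520 / 127.20 = 11.95 mol
n/ν for X = 16.79/3 = 5.597
n/ν for Z = 11.95/3 = 3.983
Smallest n/ν is Z → limiting reagent.
n(J) produced = (2/3) × 11.95 = 7.967 mol
Step 2:
n(J) available = 7.967 mol
n(Q) = 698.0 / 85.50 = 8.164 mol
n/ν for J = 7.967/2 = 3.984
n/ν for Q = 8.164/3 = 2.721
Smallest n/ν is Q → limiting reagent.
n(B) = (2/3) × 8.164 = 5.443 mol
mass = 5.443 × 645.15 = 3512 g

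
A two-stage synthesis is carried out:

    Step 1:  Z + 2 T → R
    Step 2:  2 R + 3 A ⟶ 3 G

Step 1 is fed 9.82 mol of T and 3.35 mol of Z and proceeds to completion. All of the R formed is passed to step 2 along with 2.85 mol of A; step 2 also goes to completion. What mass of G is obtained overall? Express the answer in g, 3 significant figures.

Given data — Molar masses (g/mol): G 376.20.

1070 g

Step 1:
n(T) = 9.820 mol
n(Z) = 3.350 mol
n/ν for T = 9.820/2 = 4.910
n/ν for Z = 3.350/1 = 3.350
Smallest n/ν is Z → limiting reagent.
n(R) produced = (1/1) × 3.350 = 3.350 mol
Step 2:
n(R) available = 3.350 mol
n(A) = 2.850 mol
n/ν for R = 3.350/2 = 1.675
n/ν for A = 2.850/3 = 0.9500
Smallest n/ν is A → limiting reagent.
n(G) = (3/3) × 2.850 = 2.850 mol
mass = 2.850 × 376.20 = 1072 g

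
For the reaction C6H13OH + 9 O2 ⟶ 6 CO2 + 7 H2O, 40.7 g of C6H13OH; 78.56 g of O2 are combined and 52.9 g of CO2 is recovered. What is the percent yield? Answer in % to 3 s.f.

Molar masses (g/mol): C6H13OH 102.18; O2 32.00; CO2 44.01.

73.4 %

n(C6H13OH) = 40.70 / 102.18 = 0.3983 mol
n(O2) = 78.56 / 32.00 = 2.455 mol
n/ν → C6H13OH: 0.3983, O2: 0.2728; O2 is limiting.
theoretical n(CO2) = (6/9) × 2.455 = 1.637 mol → 72.04 g
% yield = 52.9 / 72.04 × 100 = 73.43 %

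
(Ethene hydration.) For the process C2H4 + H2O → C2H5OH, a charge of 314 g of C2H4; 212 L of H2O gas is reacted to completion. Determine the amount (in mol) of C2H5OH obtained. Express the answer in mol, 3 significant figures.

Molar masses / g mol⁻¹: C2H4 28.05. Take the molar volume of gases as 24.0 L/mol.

8.83 mol

n(C2H4) = 314.0 / 28.05 = 11.19 mol
n(H2O) = 212.0 / 24.0 = 8.833 mol
n/ν for C2H4 = 11.19/1 = 11.19
n/ν for H2O = 8.833/1 = 8.833
Smallest n/ν is H2O → limiting reagent.
n(C2H5OH) = (1/1) × 8.833 = 8.833 mol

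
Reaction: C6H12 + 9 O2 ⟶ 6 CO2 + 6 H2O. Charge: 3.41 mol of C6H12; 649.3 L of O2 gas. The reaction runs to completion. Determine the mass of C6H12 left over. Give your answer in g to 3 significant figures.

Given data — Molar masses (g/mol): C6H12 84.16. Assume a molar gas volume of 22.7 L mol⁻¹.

19.5 g

n(C6H12) = 3.410 mol
n(O2) = 649.3 / 22.7 = 28.60 mol
n/ν for C6H12 = 3.410/1 = 3.410
n/ν for O2 = 28.60/9 = 3.178
Smallest n/ν is O2 → limiting reagent.
C6H12 consumed = (1/9) × 28.60 = 3.178 mol
C6H12 remaining = 3.410 − 3.178 = 0.2320 mol
mass = 0.2320 × 84.16 = 19.53 g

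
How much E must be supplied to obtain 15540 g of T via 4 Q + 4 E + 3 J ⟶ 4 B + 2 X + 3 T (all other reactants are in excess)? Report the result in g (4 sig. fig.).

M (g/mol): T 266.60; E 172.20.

n(T) = 15540 / 266.60 = 58.29 mol
n(E) = (4/3) × 58.29 = 77.72 mol
mass = 77.72 × 172.20 = 13380 g

13380 g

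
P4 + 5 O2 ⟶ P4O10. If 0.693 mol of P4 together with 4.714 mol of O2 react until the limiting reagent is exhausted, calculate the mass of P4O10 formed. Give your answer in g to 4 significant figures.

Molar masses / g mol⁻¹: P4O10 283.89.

196.7 g

n(P4) = 0.6930 mol
n(O2) = 4.714 mol
n/ν for P4 = 0.6930/1 = 0.6930
n/ν for O2 = 4.714/5 = 0.9428
Smallest n/ν is P4 → limiting reagent.
n(P4O10) = (1/1) × 0.6930 = 0.6930 mol
mass = 0.6930 × 283.89 = 196.7 g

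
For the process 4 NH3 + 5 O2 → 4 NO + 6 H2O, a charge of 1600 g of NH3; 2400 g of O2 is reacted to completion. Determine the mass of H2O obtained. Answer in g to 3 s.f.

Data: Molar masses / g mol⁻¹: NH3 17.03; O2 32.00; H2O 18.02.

n(NH3) = 1600 / 17.03 = 93.95 mol
n(O2) = 2400 / 32.00 = 75.00 mol
n/ν for NH3 = 93.95/4 = 23.49
n/ν for O2 = 75.00/5 = 15.00
Smallest n/ν is O2 → limiting reagent.
n(H2O) = (6/5) × 75.00 = 90.00 mol
mass = 90.00 × 18.02 = 1622 g

1620 g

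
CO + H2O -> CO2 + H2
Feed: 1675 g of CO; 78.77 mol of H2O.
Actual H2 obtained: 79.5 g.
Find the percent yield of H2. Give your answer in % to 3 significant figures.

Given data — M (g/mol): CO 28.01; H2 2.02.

n(CO) = 1675 / 28.01 = 59.80 mol
n(H2O) = 78.77 mol
n/ν → CO: 59.80, H2O: 78.77; CO is limiting.
theoretical n(H2) = (1/1) × 59.80 = 59.80 mol → 120.8 g
% yield = 79.5 / 120.8 × 100 = 65.81 %

65.8 %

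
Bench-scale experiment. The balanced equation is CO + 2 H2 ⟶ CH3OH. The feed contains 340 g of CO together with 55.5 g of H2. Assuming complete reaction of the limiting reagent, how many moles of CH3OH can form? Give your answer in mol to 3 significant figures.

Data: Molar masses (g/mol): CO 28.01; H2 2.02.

n(CO) = 340.0 / 28.01 = 12.14 mol
n(H2) = 55.50 / 2.02 = 27.48 mol
n/ν for CO = 12.14/1 = 12.14
n/ν for H2 = 27.48/2 = 13.74
Smallest n/ν is CO → limiting reagent.
n(CH3OH) = (1/1) × 12.14 = 12.14 mol

12.1 mol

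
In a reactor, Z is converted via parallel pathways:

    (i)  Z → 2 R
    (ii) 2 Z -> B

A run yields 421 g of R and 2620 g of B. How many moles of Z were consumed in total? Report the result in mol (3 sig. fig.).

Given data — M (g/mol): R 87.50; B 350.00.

17.4 mol

n(R) = 421 / 87.50 = 4.811 mol
n(B) = 2620 / 350.00 = 7.486 mol
n(Z) via (i) = (1/2)×4.811 = 2.406 mol
n(Z) via (ii) = (2/1)×7.486 = 14.97 mol
total n(Z) = 2.406 + 14.97 = 17.38 mol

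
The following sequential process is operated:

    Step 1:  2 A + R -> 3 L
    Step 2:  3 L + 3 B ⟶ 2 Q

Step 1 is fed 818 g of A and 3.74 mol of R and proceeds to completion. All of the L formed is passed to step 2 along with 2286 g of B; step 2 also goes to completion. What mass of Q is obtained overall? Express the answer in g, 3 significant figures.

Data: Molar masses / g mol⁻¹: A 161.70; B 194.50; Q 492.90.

2490 g

Step 1:
n(A) = 818.0 / 161.70 = 5.059 mol
n(R) = 3.740 mol
n/ν → A: 2.530, R: 3.740; A is limiting.
n(L) produced = (3/2) × 5.059 = 7.589 mol
Step 2:
n(L) available = 7.589 mol
n(B) = 2286 / 194.50 = 11.75 mol
n/ν → L: 2.530, B: 3.917; L is limiting.
n(Q) = (2/3) × 7.589 = 5.059 mol
mass = 5.059 × 492.90 = 2494 g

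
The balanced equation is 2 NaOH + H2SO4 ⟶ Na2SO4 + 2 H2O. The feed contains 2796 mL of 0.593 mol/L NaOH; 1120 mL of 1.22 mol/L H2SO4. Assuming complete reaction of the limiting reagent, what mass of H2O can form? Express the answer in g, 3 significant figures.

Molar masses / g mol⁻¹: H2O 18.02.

29.9 g

n(NaOH) = 0.593 × 2796/1000 = 1.658 mol
n(H2SO4) = 1.22 × 1120/1000 = 1.366 mol
n/ν for NaOH = 1.658/2 = 0.8290
n/ν for H2SO4 = 1.366/1 = 1.366
Smallest n/ν is NaOH → limiting reagent.
n(H2O) = (2/2) × 1.658 = 1.658 mol
mass = 1.658 × 18.02 = 29.88 g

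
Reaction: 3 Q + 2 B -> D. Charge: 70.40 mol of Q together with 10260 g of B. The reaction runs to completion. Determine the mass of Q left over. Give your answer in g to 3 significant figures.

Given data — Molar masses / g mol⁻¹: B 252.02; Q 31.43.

293 g

n(Q) = 70.40 mol
n(B) = 10260 / 252.02 = 40.71 mol
n/ν for Q = 70.40/3 = 23.47
n/ν for B = 40.71/2 = 20.36
Smallest n/ν is B → limiting reagent.
Q consumed = (3/2) × 40.71 = 61.07 mol
Q remaining = 70.40 − 61.07 = 9.330 mol
mass = 9.330 × 31.43 = 293.2 g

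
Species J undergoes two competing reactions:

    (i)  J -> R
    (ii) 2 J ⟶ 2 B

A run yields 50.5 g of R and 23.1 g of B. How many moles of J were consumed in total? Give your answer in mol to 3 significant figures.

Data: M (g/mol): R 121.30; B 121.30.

n(R) = 50.5 / 121.30 = 0.4163 mol
n(B) = 23.1 / 121.30 = 0.1904 mol
n(J) via (i) = (1/1)×0.4163 = 0.4163 mol
n(J) via (ii) = (2/2)×0.1904 = 0.1904 mol
total n(J) = 0.4163 + 0.1904 = 0.6067 mol

0.607 mol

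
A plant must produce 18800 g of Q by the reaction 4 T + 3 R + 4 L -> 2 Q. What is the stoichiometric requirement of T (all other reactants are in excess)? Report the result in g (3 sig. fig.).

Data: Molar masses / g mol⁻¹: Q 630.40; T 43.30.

n(Q) = 18800 / 630.40 = 29.82 mol
n(T) = (4/2) × 29.82 = 59.64 mol
mass = 59.64 × 43.30 = 2582 g

2580 g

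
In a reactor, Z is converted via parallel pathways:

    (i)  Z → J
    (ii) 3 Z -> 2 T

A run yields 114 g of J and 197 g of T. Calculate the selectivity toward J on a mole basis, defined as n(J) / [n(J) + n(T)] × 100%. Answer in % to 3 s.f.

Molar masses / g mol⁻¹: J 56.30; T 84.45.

n(J) = 114 / 56.30 = 2.025 mol
n(T) = 197 / 84.45 = 2.333 mol
selectivity = 2.025/(2.025+2.333) × 100 = 46.47 %

46.5 %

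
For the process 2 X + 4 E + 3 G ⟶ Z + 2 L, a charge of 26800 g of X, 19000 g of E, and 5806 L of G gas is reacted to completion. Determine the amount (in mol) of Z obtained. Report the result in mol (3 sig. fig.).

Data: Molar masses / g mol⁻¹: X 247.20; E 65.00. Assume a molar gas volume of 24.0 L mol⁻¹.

n(X) = 26800 / 247.20 = 108.4 mol
n(E) = 19000 / 65.00 = 292.3 mol
n(G) = 5806 / 24.0 = 241.9 mol
n/ν for X = 108.4/2 = 54.20
n/ν for E = 292.3/4 = 73.08
n/ν for G = 241.9/3 = 80.63
Smallest n/ν is X → limiting reagent.
n(Z) = (1/2) × 108.4 = 54.20 mol

54.2 mol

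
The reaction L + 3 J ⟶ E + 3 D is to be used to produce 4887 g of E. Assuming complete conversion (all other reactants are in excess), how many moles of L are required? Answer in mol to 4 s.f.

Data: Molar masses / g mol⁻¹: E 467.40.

n(E) = 4887 / 467.40 = 10.46 mol
n(L) = (1/1) × 10.46 = 10.46 mol

10.46 mol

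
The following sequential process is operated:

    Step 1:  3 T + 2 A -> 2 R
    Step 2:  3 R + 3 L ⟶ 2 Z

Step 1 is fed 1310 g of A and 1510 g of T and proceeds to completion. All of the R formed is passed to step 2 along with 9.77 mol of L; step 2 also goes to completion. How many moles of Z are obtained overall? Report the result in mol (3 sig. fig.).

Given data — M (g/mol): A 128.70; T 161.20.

Step 1:
n(A) = 1310 / 128.70 = 10.18 mol
n(T) = 1510 / 161.20 = 9.367 mol
n/ν for A = 10.18/2 = 5.090
n/ν for T = 9.367/3 = 3.122
Smallest n/ν is T → limiting reagent.
n(R) produced = (2/3) × 9.367 = 6.245 mol
Step 2:
n(R) available = 6.245 mol
n(L) = 9.770 mol
n/ν for R = 6.245/3 = 2.082
n/ν for L = 9.770/3 = 3.257
Smallest n/ν is R → limiting reagent.
n(Z) = (2/3) × 6.245 = 4.163 mol

4.16 mol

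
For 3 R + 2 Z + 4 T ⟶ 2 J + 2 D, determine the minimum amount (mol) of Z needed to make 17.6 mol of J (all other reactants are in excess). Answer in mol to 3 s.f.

n(J) = 17.60 mol
n(Z) = (2/2) × 17.60 = 17.60 mol

17.6 mol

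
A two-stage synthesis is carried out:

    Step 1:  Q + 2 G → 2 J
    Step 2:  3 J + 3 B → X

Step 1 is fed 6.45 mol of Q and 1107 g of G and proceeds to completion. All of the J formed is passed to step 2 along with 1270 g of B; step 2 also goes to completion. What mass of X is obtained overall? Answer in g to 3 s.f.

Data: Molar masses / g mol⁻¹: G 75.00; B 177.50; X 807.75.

Step 1:
n(Q) = 6.450 mol
n(G) = 1107 / 75.00 = 14.76 mol
n/ν for Q = 6.450/1 = 6.450
n/ν for G = 14.76/2 = 7.380
Smallest n/ν is Q → limiting reagent.
n(J) produced = (2/1) × 6.450 = 12.90 mol
Step 2:
n(J) available = 12.90 mol
n(B) = 1270 / 177.50 = 7.155 mol
n/ν for J = 12.90/3 = 4.300
n/ν for B = 7.155/3 = 2.385
Smallest n/ν is B → limiting reagent.
n(X) = (1/3) × 7.155 = 2.385 mol
mass = 2.385 × 807.75 = 1926 g

1930 g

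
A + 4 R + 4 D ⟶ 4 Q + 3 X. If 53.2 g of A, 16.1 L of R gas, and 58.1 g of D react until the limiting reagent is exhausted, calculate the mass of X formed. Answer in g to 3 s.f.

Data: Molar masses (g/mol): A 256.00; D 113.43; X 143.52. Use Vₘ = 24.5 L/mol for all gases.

n(A) = 53.20 / 256.00 = 0.2078 mol
n(R) = 16.10 / 24.5 = 0.6571 mol
n(D) = 58.10 / 113.43 = 0.5122 mol
n/ν → A: 0.2078, R: 0.1643, D: 0.1281; D is limiting.
n(X) = (3/4) × 0.5122 = 0.3842 mol
mass = 0.3842 × 143.52 = 55.14 g

55.1 g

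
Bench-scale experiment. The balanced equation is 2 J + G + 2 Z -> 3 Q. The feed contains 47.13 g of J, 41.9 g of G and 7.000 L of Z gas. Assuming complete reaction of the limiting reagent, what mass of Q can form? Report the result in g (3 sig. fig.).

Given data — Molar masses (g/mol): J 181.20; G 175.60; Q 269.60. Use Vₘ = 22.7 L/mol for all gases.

n(J) = 47.13 / 181.20 = 0.2601 mol
n(G) = 41.90 / 175.60 = 0.2386 mol
n(Z) = 7.000 / 22.7 = 0.3084 mol
n/ν → J: 0.1301, G: 0.2386, Z: 0.1542; J is limiting.
n(Q) = (3/2) × 0.2601 = 0.3902 mol
mass = 0.3902 × 269.60 = 105.2 g

105 g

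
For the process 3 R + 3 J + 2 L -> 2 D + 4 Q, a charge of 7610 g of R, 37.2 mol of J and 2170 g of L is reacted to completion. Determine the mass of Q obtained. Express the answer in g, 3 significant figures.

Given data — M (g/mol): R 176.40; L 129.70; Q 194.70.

n(R) = 7610 / 176.40 = 43.14 mol
n(J) = 37.20 mol
n(L) = 2170 / 129.70 = 16.73 mol
n/ν for R = 43.14/3 = 14.38
n/ν for J = 37.20/3 = 12.40
n/ν for L = 16.73/2 = 8.365
Smallest n/ν is L → limiting reagent.
n(Q) = (4/2) × 16.73 = 33.46 mol
mass = 33.46 × 194.70 = 6515 g

6520 g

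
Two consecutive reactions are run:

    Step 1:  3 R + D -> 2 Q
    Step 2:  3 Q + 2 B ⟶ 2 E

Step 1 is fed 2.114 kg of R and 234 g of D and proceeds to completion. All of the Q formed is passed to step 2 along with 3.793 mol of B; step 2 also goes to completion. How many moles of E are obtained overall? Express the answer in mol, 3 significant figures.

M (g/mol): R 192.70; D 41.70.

Step 1:
n(R) = 2.114×1000 / 192.70 = 10.97 mol
n(D) = 234.0 / 41.70 = 5.612 mol
n/ν for R = 10.97/3 = 3.657
n/ν for D = 5.612/1 = 5.612
Smallest n/ν is R → limiting reagent.
n(Q) produced = (2/3) × 10.97 = 7.313 mol
Step 2:
n(Q) available = 7.313 mol
n(B) = 3.793 mol
n/ν for Q = 7.313/3 = 2.438
n/ν for B = 3.793/2 = 1.897
Smallest n/ν is B → limiting reagent.
n(E) = (2/2) × 3.793 = 3.793 mol

3.79 mol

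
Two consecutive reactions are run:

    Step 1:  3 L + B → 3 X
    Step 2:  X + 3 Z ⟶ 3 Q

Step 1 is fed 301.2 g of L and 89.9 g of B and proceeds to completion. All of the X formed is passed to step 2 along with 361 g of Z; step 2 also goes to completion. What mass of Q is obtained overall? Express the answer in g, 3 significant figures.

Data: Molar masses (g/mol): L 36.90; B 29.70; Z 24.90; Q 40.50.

587 g

Step 1:
n(L) = 301.2 / 36.90 = 8.163 mol
n(B) = 89.90 / 29.70 = 3.027 mol
n/ν for L = 8.163/3 = 2.721
n/ν for B = 3.027/1 = 3.027
Smallest n/ν is L → limiting reagent.
n(X) produced = (3/3) × 8.163 = 8.163 mol
Step 2:
n(X) available = 8.163 mol
n(Z) = 361.0 / 24.90 = 14.50 mol
n/ν for X = 8.163/1 = 8.163
n/ν for Z = 14.50/3 = 4.833
Smallest n/ν is Z → limiting reagent.
n(Q) = (3/3) × 14.50 = 14.50 mol
mass = 14.50 × 40.50 = 587.3 g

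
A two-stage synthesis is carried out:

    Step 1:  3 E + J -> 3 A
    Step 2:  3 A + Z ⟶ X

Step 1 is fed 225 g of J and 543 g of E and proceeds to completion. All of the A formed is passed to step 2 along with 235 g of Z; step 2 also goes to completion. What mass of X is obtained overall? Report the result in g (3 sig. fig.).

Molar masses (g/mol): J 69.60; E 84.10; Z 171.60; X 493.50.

676 g

Step 1:
n(J) = 225.0 / 69.60 = 3.233 mol
n(E) = 543.0 / 84.10 = 6.457 mol
n/ν for J = 3.233/1 = 3.233
n/ν for E = 6.457/3 = 2.152
Smallest n/ν is E → limiting reagent.
n(A) produced = (3/3) × 6.457 = 6.457 mol
Step 2:
n(A) available = 6.457 mol
n(Z) = 235.0 / 171.60 = 1.369 mol
n/ν for A = 6.457/3 = 2.152
n/ν for Z = 1.369/1 = 1.369
Smallest n/ν is Z → limiting reagent.
n(X) = (1/1) × 1.369 = 1.369 mol
mass = 1.369 × 493.50 = 675.6 g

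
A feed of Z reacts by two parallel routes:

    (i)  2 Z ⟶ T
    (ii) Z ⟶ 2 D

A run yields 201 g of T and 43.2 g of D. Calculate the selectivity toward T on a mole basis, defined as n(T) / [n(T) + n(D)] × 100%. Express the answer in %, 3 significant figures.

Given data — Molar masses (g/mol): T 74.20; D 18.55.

n(T) = 201 / 74.20 = 2.709 mol
n(D) = 43.2 / 18.55 = 2.329 mol
selectivity = 2.709/(2.709+2.329) × 100 = 53.77 %

53.8 %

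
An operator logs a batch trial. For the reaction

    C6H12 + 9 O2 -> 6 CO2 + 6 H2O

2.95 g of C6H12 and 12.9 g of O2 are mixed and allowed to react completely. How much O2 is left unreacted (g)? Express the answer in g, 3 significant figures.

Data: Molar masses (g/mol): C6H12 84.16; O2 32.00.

n(C6H12) = 2.950 / 84.16 = 0.03505 mol
n(O2) = 12.90 / 32.00 = 0.4031 mol
n/ν for C6H12 = 0.03505/1 = 0.03505
n/ν for O2 = 0.4031/9 = 0.04479
Smallest n/ν is C6H12 → limiting reagent.
O2 consumed = (9/1) × 0.03505 = 0.3155 mol
O2 remaining = 0.4031 − 0.3155 = 0.08760 mol
mass = 0.08760 × 32.00 = 2.803 g

2.80 g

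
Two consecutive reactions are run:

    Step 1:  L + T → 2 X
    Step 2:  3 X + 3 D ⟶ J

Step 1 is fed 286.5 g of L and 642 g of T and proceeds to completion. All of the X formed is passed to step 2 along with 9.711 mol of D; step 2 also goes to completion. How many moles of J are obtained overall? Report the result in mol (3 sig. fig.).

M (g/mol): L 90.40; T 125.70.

Step 1:
n(L) = 286.5 / 90.40 = 3.169 mol
n(T) = 642.0 / 125.70 = 5.107 mol
n/ν → L: 3.169, T: 5.107; L is limiting.
n(X) produced = (2/1) × 3.169 = 6.338 mol
Step 2:
n(X) available = 6.338 mol
n(D) = 9.711 mol
n/ν → X: 2.113, D: 3.237; X is limiting.
n(J) = (1/3) × 6.338 = 2.113 mol

2.11 mol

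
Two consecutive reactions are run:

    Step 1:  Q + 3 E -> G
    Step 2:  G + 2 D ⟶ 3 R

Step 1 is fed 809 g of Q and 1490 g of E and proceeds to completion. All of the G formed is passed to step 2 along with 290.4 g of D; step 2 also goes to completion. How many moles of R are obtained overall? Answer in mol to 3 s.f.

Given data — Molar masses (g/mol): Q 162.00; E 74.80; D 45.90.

Step 1:
n(Q) = 809.0 / 162.00 = 4.994 mol
n(E) = 1490 / 74.80 = 19.92 mol
n/ν for Q = 4.994/1 = 4.994
n/ν for E = 19.92/3 = 6.640
Smallest n/ν is Q → limiting reagent.
n(G) produced = (1/1) × 4.994 = 4.994 mol
Step 2:
n(G) available = 4.994 mol
n(D) = 290.4 / 45.90 = 6.327 mol
n/ν for G = 4.994/1 = 4.994
n/ν for D = 6.327/2 = 3.164
Smallest n/ν is D → limiting reagent.
n(R) = (3/2) × 6.327 = 9.491 mol

9.49 mol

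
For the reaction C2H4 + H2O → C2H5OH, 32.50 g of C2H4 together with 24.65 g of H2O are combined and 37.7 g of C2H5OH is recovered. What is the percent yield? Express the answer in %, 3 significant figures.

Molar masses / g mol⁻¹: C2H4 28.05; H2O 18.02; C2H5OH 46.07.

n(C2H4) = 32.50 / 28.05 = 1.159 mol
n(H2O) = 24.65 / 18.02 = 1.368 mol
n/ν for C2H4 = 1.159/1 = 1.159
n/ν for H2O = 1.368/1 = 1.368
Smallest n/ν is C2H4 → limiting reagent.
theoretical n(C2H5OH) = (1/1) × 1.159 = 1.159 mol → 53.40 g
% yield = 37.7 / 53.40 × 100 = 70.60 %

70.6 %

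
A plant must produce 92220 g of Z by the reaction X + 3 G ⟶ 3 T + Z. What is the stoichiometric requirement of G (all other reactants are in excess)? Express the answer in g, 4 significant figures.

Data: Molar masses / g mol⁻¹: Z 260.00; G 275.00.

292600 g

n(Z) = 92220 / 260.00 = 354.7 mol
n(G) = (3/1) × 354.7 = 1064 mol
mass = 1064 × 275.00 = 292600 g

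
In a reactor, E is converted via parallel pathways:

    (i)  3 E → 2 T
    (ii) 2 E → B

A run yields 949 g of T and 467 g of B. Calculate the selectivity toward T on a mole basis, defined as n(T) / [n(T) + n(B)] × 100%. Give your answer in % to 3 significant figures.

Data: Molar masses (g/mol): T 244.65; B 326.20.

n(T) = 949 / 244.65 = 3.879 mol
n(B) = 467 / 326.20 = 1.432 mol
selectivity = 3.879/(3.879+1.432) × 100 = 73.04 %

73.0 %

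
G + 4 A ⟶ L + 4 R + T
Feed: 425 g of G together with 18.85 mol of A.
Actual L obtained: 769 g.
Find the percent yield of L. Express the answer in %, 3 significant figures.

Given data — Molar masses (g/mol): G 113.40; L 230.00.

n(G) = 425.0 / 113.40 = 3.748 mol
n(A) = 18.85 mol
n/ν → G: 3.748, A: 4.713; G is limiting.
theoretical n(L) = (1/1) × 3.748 = 3.748 mol → 862.0 g
% yield = 769 / 862.0 × 100 = 89.21 %

89.2 %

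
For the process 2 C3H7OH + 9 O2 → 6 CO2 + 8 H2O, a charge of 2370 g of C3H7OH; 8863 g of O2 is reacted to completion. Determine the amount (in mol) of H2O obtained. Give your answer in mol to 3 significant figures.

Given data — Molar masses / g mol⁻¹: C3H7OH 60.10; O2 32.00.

158 mol

n(C3H7OH) = 2370 / 60.10 = 39.43 mol
n(O2) = 8863 / 32.00 = 277.0 mol
n/ν for C3H7OH = 39.43/2 = 19.72
n/ν for O2 = 277.0/9 = 30.78
Smallest n/ν is C3H7OH → limiting reagent.
n(H2O) = (8/2) × 39.43 = 157.7 mol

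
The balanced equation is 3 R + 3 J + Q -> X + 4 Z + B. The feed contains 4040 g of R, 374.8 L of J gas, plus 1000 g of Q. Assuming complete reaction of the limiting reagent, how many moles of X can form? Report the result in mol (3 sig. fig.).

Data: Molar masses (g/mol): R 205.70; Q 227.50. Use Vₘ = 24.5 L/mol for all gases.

4.40 mol

n(R) = 4040 / 205.70 = 19.64 mol
n(J) = 374.8 / 24.5 = 15.30 mol
n(Q) = 1000 / 227.50 = 4.396 mol
n/ν → R: 6.547, J: 5.100, Q: 4.396; Q is limiting.
n(X) = (1/1) × 4.396 = 4.396 mol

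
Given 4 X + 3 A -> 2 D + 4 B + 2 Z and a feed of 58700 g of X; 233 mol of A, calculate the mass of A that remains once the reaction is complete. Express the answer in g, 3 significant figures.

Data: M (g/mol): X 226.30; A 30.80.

1180 g

n(X) = 58700 / 226.30 = 259.4 mol
n(A) = 233.0 mol
n/ν for X = 259.4/4 = 64.85
n/ν for A = 233.0/3 = 77.67
Smallest n/ν is X → limiting reagent.
A consumed = (3/4) × 259.4 = 194.6 mol
A remaining = 233.0 − 194.6 = 38.40 mol
mass = 38.40 × 30.80 = 1183 g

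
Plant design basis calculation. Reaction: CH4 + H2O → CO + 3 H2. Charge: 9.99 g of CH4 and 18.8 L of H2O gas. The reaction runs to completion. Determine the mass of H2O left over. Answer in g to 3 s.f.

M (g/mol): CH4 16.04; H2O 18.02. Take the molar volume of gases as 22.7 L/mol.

3.70 g

n(CH4) = 9.990 / 16.04 = 0.6228 mol
n(H2O) = 18.80 / 22.7 = 0.8282 mol
n/ν → CH4: 0.6228, H2O: 0.8282; CH4 is limiting.
H2O consumed = (1/1) × 0.6228 = 0.6228 mol
H2O remaining = 0.8282 − 0.6228 = 0.2054 mol
mass = 0.2054 × 18.02 = 3.701 g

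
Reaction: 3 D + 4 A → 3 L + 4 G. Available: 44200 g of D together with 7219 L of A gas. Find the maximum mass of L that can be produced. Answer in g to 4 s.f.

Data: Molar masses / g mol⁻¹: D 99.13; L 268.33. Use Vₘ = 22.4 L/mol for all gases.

n(D) = 44200 / 99.13 = 445.9 mol
n(A) = 7219 / 22.4 = 322.3 mol
n/ν for D = 445.9/3 = 148.6
n/ν for A = 322.3/4 = 80.58
Smallest n/ν is A → limiting reagent.
n(L) = (3/4) × 322.3 = 241.7 mol
mass = 241.7 × 268.33 = 64860 g

64860 g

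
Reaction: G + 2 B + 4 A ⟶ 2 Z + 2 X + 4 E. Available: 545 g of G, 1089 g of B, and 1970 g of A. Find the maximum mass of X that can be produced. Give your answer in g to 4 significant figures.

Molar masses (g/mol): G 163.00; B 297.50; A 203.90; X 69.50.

n(G) = 545.0 / 163.00 = 3.344 mol
n(B) = 1089 / 297.50 = 3.661 mol
n(A) = 1970 / 203.90 = 9.662 mol
n/ν for G = 3.344/1 = 3.344
n/ν for B = 3.661/2 = 1.831
n/ν for A = 9.662/4 = 2.416
Smallest n/ν is B → limiting reagent.
n(X) = (2/2) × 3.661 = 3.661 mol
mass = 3.661 × 69.50 = 254.4 g

254.4 g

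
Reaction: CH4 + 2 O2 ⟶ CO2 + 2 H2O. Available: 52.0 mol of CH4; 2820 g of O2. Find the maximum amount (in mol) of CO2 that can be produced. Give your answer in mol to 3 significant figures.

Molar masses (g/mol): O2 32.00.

n(CH4) = 52.00 mol
n(O2) = 2820 / 32.00 = 88.13 mol
n/ν for CH4 = 52.00/1 = 52.00
n/ν for O2 = 88.13/2 = 44.07
Smallest n/ν is O2 → limiting reagent.
n(CO2) = (1/2) × 88.13 = 44.07 mol

44.1 mol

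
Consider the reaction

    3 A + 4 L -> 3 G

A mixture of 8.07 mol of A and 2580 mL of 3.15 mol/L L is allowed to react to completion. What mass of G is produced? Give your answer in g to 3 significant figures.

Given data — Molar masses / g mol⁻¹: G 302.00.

n(A) = 8.070 mol
n(L) = 3.15 × 2580/1000 = 8.127 mol
n/ν → A: 2.690, L: 2.032; L is limiting.
n(G) = (3/4) × 8.127 = 6.095 mol
mass = 6.095 × 302.00 = 1841 g

1840 g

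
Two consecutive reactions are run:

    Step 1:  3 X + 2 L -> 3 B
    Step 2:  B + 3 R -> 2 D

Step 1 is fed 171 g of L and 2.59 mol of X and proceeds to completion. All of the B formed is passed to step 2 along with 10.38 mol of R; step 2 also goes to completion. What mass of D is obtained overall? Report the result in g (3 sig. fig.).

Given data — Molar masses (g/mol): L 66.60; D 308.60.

Step 1:
n(L) = 171.0 / 66.60 = 2.568 mol
n(X) = 2.590 mol
n/ν for L = 2.568/2 = 1.284
n/ν for X = 2.590/3 = 0.8633
Smallest n/ν is X → limiting reagent.
n(B) produced = (3/3) × 2.590 = 2.590 mol
Step 2:
n(B) available = 2.590 mol
n(R) = 10.38 mol
n/ν for B = 2.590/1 = 2.590
n/ν for R = 10.38/3 = 3.460
Smallest n/ν is B → limiting reagent.
n(D) = (2/1) × 2.590 = 5.180 mol
mass = 5.180 × 308.60 = 1599 g

1600 g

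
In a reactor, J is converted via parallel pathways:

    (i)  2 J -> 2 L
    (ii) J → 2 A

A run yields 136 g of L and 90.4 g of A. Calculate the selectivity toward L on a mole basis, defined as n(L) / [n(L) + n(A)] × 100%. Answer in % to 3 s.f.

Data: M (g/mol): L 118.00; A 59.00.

42.9 %

n(L) = 136 / 118.00 = 1.153 mol
n(A) = 90.4 / 59.00 = 1.532 mol
selectivity = 1.153/(1.153+1.532) × 100 = 42.94 %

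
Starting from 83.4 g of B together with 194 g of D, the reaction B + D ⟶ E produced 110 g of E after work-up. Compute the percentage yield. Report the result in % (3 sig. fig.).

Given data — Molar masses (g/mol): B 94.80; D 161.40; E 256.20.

48.8 %

n(B) = 83.40 / 94.80 = 0.8797 mol
n(D) = 194.0 / 161.40 = 1.202 mol
n/ν for B = 0.8797/1 = 0.8797
n/ν for D = 1.202/1 = 1.202
Smallest n/ν is B → limiting reagent.
theoretical n(E) = (1/1) × 0.8797 = 0.8797 mol → 225.4 g
% yield = 110 / 225.4 × 100 = 48.80 %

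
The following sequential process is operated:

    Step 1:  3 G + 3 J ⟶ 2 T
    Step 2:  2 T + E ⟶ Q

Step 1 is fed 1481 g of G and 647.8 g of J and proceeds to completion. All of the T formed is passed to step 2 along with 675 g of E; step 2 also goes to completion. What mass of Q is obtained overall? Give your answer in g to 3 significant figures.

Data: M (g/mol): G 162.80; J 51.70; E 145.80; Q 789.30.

2390 g

Step 1:
n(G) = 1481 / 162.80 = 9.097 mol
n(J) = 647.8 / 51.70 = 12.53 mol
n/ν for G = 9.097/3 = 3.032
n/ν for J = 12.53/3 = 4.177
Smallest n/ν is G → limiting reagent.
n(T) produced = (2/3) × 9.097 = 6.065 mol
Step 2:
n(T) available = 6.065 mol
n(E) = 675.0 / 145.80 = 4.630 mol
n/ν for T = 6.065/2 = 3.033
n/ν for E = 4.630/1 = 4.630
Smallest n/ν is T → limiting reagent.
n(Q) = (1/2) × 6.065 = 3.033 mol
mass = 3.033 × 789.30 = 2394 g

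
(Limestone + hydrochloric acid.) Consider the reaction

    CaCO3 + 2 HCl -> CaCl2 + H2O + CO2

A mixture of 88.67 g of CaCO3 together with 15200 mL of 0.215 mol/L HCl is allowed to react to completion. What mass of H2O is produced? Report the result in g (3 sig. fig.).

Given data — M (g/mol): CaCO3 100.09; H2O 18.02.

16.0 g

n(CaCO3) = 88.67 / 100.09 = 0.8859 mol
n(HCl) = 0.215 × 15200/1000 = 3.268 mol
n/ν for CaCO3 = 0.8859/1 = 0.8859
n/ν for HCl = 3.268/2 = 1.634
Smallest n/ν is CaCO3 → limiting reagent.
n(H2O) = (1/1) × 0.8859 = 0.8859 mol
mass = 0.8859 × 18.02 = 15.96 g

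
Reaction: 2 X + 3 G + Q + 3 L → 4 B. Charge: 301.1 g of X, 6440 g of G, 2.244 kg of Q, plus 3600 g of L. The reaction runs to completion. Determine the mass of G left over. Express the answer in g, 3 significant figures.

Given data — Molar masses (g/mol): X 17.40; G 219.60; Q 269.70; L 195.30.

n(X) = 301.1 / 17.40 = 17.30 mol
n(G) = 6440 / 219.60 = 29.33 mol
n(Q) = 2.244×1000 / 269.70 = 8.320 mol
n(L) = 3600 / 195.30 = 18.43 mol
n/ν → X: 8.650, G: 9.777, Q: 8.320, L: 6.143; L is limiting.
G consumed = (3/3) × 18.43 = 18.43 mol
G remaining = 29.33 − 18.43 = 10.90 mol
mass = 10.90 × 219.60 = 2394 g

2390 g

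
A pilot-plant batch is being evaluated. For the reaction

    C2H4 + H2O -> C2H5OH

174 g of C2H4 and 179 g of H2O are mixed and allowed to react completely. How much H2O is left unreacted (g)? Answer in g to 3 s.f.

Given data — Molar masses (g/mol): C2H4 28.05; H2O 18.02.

n(C2H4) = 174.0 / 28.05 = 6.203 mol
n(H2O) = 179.0 / 18.02 = 9.933 mol
n/ν → C2H4: 6.203, H2O: 9.933; C2H4 is limiting.
H2O consumed = (1/1) × 6.203 = 6.203 mol
H2O remaining = 9.933 − 6.203 = 3.730 mol
mass = 3.730 × 18.02 = 67.21 g

67.2 g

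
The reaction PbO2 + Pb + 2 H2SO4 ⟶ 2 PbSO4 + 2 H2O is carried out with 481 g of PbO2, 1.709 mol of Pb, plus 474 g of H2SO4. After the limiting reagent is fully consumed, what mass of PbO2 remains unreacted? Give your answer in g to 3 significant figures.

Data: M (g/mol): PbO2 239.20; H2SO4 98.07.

n(PbO2) = 481.0 / 239.20 = 2.011 mol
n(Pb) = 1.709 mol
n(H2SO4) = 474.0 / 98.07 = 4.833 mol
n/ν for PbO2 = 2.011/1 = 2.011
n/ν for Pb = 1.709/1 = 1.709
n/ν for H2SO4 = 4.833/2 = 2.417
Smallest n/ν is Pb → limiting reagent.
PbO2 consumed = (1/1) × 1.709 = 1.709 mol
PbO2 remaining = 2.011 − 1.709 = 0.3020 mol
mass = 0.3020 × 239.20 = 72.24 g

72.2 g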